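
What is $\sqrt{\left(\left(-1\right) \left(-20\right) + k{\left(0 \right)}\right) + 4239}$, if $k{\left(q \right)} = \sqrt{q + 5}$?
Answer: $\sqrt{4259 + \sqrt{5}} \approx 65.278$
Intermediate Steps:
$k{\left(q \right)} = \sqrt{5 + q}$
$\sqrt{\left(\left(-1\right) \left(-20\right) + k{\left(0 \right)}\right) + 4239} = \sqrt{\left(\left(-1\right) \left(-20\right) + \sqrt{5 + 0}\right) + 4239} = \sqrt{\left(20 + \sqrt{5}\right) + 4239} = \sqrt{4259 + \sqrt{5}}$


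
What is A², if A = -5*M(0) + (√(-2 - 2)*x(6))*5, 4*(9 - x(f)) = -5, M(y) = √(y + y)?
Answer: -42025/4 ≈ -10506.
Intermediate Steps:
M(y) = √2*√y (M(y) = √(2*y) = √2*√y)
x(f) = 41/4 (x(f) = 9 - ¼*(-5) = 9 + 5/4 = 41/4)
A = 205*I/2 (A = -5*√2*√0 + (√(-2 - 2)*(41/4))*5 = -5*√2*0 + (√(-4)*(41/4))*5 = -5*0 + ((2*I)*(41/4))*5 = 0 + (41*I/2)*5 = 0 + 205*I/2 = 205*I/2 ≈ 102.5*I)
A² = (205*I/2)² = -42025/4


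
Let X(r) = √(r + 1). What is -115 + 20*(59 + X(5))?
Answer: 1065 + 20*√6 ≈ 1114.0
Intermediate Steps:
X(r) = √(1 + r)
-115 + 20*(59 + X(5)) = -115 + 20*(59 + √(1 + 5)) = -115 + 20*(59 + √6) = -115 + (1180 + 20*√6) = 1065 + 20*√6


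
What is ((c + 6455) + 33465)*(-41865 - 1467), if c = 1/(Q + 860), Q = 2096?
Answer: -1278332142993/739 ≈ -1.7298e+9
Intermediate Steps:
c = 1/2956 (c = 1/(2096 + 860) = 1/2956 ≈ 0.00033830)
((c + 6455) + 33465)*(-41865 - 1467) = ((1/2956 + 6455) + 33465)*(-41865 - 1467) = (19080981/2956 + 33465)*(-43332) = (118003521/2956)*(-43332) = -1278332142993/739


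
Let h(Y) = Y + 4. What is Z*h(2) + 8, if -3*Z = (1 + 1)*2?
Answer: 0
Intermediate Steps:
h(Y) = 4 + Y
Z = -4/3 (Z = -(1 + 1)*2/3 = -2*2/3 = -⅓*4 = -4/3 ≈ -1.3333)
Z*h(2) + 8 = -4*(4 + 2)/3 + 8 = -4/3*6 + 8 = -8 + 8 = 0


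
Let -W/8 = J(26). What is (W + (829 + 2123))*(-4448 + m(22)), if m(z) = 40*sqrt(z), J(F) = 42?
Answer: -11635968 + 104640*sqrt(22) ≈ -1.1145e+7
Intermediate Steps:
W = -336 (W = -8*42 = -336)
(W + (829 + 2123))*(-4448 + m(22)) = (-336 + (829 + 2123))*(-4448 + 40*sqrt(22)) = (-336 + 2952)*(-4448 + 40*sqrt(22)) = 2616*(-4448 + 40*sqrt(22)) = -11635968 + 104640*sqrt(22)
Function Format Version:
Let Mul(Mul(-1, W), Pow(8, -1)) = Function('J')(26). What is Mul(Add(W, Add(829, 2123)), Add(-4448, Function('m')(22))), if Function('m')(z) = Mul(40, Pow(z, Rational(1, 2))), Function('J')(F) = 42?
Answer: Add(-11635968, Mul(104640, Pow(22, Rational(1, 2)))) ≈ -1.1145e+7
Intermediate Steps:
W = -336 (W = Mul(-8, 42) = -336)
Mul(Add(W, Add(829, 2123)), Add(-4448, Function('m')(22))) = Mul(Add(-336, Add(829, 2123)), Add(-4448, Mul(40, Pow(22, Rational(1, 2))))) = Mul(Add(-336, 2952), Add(-4448, Mul(40, Pow(22, Rational(1, 2))))) = Mul(2616, Add(-4448, Mul(40, Pow(22, Rational(1, 2))))) = Add(-11635968, Mul(104640, Pow(22, Rational(1, 2))))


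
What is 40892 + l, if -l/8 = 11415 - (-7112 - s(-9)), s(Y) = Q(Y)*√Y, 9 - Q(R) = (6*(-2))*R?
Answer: -107324 + 2376*I ≈ -1.0732e+5 + 2376.0*I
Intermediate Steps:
Q(R) = 9 + 12*R (Q(R) = 9 - 6*(-2)*R = 9 - (-12)*R = 9 + 12*R)
s(Y) = √Y*(9 + 12*Y) (s(Y) = (9 + 12*Y)*√Y = √Y*(9 + 12*Y))
l = -148216 + 2376*I (l = -8*(11415 - (-7112 - √(-9)*(9 + 12*(-9)))) = -8*(11415 - (-7112 - 3*I*(9 - 108))) = -8*(11415 - (-7112 - 3*I*(-99))) = -8*(11415 - (-7112 - (-297)*I)) = -8*(11415 - (-7112 + 297*I)) = -8*(11415 + (7112 - 297*I)) = -8*(18527 - 297*I) = -148216 + 2376*I ≈ -1.4822e+5 + 2376.0*I)
40892 + l = 40892 + (-148216 + 2376*I) = -107324 + 2376*I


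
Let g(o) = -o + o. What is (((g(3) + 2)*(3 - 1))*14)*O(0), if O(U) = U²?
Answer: 0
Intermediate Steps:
g(o) = 0
(((g(3) + 2)*(3 - 1))*14)*O(0) = (((0 + 2)*(3 - 1))*14)*0² = ((2*2)*14)*0 = (4*14)*0 = 56*0 = 0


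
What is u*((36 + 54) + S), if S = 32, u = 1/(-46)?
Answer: -61/23 ≈ -2.6522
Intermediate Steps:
u = -1/46 ≈ -0.021739
u*((36 + 54) + S) = -((36 + 54) + 32)/46 = -(90 + 32)/46 = -1/46*122 = -61/23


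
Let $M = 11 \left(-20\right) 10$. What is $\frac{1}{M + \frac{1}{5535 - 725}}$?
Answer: $- \frac{4810}{10581999} \approx -0.00045455$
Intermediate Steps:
$M = -2200$ ($M = \left(-220\right) 10 = -2200$)
$\frac{1}{M + \frac{1}{5535 - 725}} = \frac{1}{-2200 + \frac{1}{5535 - 725}} = \frac{1}{-2200 + \frac{1}{4810}} = \frac{1}{- \frac{10581999}{4810}} = - \frac{4810}{10581999}$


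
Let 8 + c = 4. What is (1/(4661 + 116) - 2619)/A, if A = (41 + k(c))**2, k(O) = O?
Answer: -12510962/6539713 ≈ -1.9131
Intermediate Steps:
c = -4 (c = -8 + 4 = -4)
A = 1369 (A = (41 - 4)**2 = 37**2 = 1369)
(1/(4661 + 116) - 2619)/A = (1/(4661 + 116) - 2619)/1369 = (1/4777 - 2619)*(1/1369) = -12510962/4777*1/1369 = -12510962/6539713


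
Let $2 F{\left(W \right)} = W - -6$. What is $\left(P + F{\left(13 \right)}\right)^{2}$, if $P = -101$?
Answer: $\frac{33489}{4} \approx 8372.3$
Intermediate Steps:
$F{\left(W \right)} = 3 + \frac{W}{2}$ ($F{\left(W \right)} = \frac{W - -6}{2} = \frac{W + 6}{2} = \frac{6 + W}{2} = 3 + \frac{W}{2}$)
$\left(P + F{\left(13 \right)}\right)^{2} = \left(-101 + \left(3 + \frac{1}{2} \cdot 13\right)\right)^{2} = \left(-101 + \left(3 + \frac{13}{2}\right)\right)^{2} = \left(-101 + \frac{19}{2}\right)^{2} = \left(- \frac{183}{2}\right)^{2} = \frac{33489}{4}$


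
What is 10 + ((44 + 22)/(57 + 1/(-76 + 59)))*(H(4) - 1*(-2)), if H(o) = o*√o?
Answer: 475/22 ≈ 21.591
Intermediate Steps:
H(o) = o^(3/2)
10 + ((44 + 22)/(57 + 1/(-76 + 59)))*(H(4) - 1*(-2)) = 10 + ((44 + 22)/(57 + 1/(-76 + 59)))*(4^(3/2) - 1*(-2)) = 10 + (66/(57 + 1/(-17)))*(8 + 2) = 10 + (66/(57 - 1/17))*10 = 10 + (66/(968/17))*10 = 10 + (66*(17/968))*10 = 10 + (51/44)*10 = 10 + 255/22 = 475/22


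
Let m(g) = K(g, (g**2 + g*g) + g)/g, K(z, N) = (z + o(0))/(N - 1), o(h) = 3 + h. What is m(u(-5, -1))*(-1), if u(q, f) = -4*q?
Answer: -23/16380 ≈ -0.0014042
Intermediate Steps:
K(z, N) = (3 + z)/(-1 + N) (K(z, N) = (z + (3 + 0))/(N - 1) = (z + 3)/(-1 + N) = (3 + z)/(-1 + N))
m(g) = (3 + g)/(g*(-1 + g + 2*g**2)) (m(g) = ((3 + g)/(-1 + ((g**2 + g*g) + g)))/g = ((3 + g)/(-1 + ((g**2 + g**2) + g)))/g = ((3 + g)/(-1 + (2*g**2 + g)))/g = ((3 + g)/(-1 + (g + 2*g**2)))/g = ((3 + g)/(-1 + g + 2*g**2))/g = (3 + g)/(g*(-1 + g + 2*g**2)))
m(u(-5, -1))*(-1) = ((3 - 4*(-5))/(((-4*(-5)))*(-1 + (-4*(-5))*(1 + 2*(-4*(-5))))))*(-1) = ((3 + 20)/(20*(-1 + 20*(1 + 2*20))))*(-1) = ((1/20)*23/(-1 + 20*(1 + 40)))*(-1) = ((1/20)*23/(-1 + 20*41))*(-1) = ((1/20)*23/(-1 + 820))*(-1) = ((1/20)*23/819)*(-1) = ((1/20)*(1/819)*23)*(-1) = (23/16380)*(-1) = -23/16380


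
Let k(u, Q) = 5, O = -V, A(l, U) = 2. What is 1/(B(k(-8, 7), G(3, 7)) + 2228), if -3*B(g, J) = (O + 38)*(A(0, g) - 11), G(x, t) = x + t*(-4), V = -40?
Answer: 1/2462 ≈ 0.00040617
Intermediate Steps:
O = 40 (O = -1*(-40) = 40)
G(x, t) = x - 4*t
B(g, J) = 234 (B(g, J) = -(40 + 38)*(2 - 11)/3 = -26*(-9) = -1/3*(-702) = 234)
1/(B(k(-8, 7), G(3, 7)) + 2228) = 1/(234 + 2228) = 1/2462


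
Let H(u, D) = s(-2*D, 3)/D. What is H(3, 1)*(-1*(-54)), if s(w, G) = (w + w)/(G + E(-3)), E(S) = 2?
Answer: -216/5 ≈ -43.200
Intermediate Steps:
s(w, G) = 2*w/(2 + G) (s(w, G) = (w + w)/(G + 2) = (2*w)/(2 + G) = 2*w/(2 + G))
H(u, D) = -⅘ (H(u, D) = (2*(-2*D)/(2 + 3))/D = (2*(-2*D)/5)/D = (2*(-2*D)*(⅕))/D = (-4*D/5)/D = -⅘)
H(3, 1)*(-1*(-54)) = -(-4)*(-54)/5 = -⅘*54 = -216/5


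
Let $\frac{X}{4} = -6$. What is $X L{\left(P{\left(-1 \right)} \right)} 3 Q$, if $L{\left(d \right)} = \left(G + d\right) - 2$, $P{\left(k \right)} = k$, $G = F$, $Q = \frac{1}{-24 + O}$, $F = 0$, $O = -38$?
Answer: $- \frac{108}{31} \approx -3.4839$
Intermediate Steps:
$X = -24$ ($X = 4 \left(-6\right) = -24$)
$Q = - \frac{1}{62}$ ($Q = \frac{1}{-24 - 38} = \frac{1}{-62} = - \frac{1}{62} \approx -0.016129$)
$G = 0$
$L{\left(d \right)} = -2 + d$ ($L{\left(d \right)} = \left(0 + d\right) - 2 = d - 2 = -2 + d$)
$X L{\left(P{\left(-1 \right)} \right)} 3 Q = - 24 \left(-2 - 1\right) 3 \left(- \frac{1}{62}\right) = - 24 \left(\left(-3\right) 3\right) \left(- \frac{1}{62}\right) = \left(-24\right) \left(-9\right) \left(- \frac{1}{62}\right) = 216 \left(- \frac{1}{62}\right) = - \frac{108}{31}$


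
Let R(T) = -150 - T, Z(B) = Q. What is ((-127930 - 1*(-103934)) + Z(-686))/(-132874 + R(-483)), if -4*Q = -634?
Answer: 47675/265082 ≈ 0.17985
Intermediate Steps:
Q = 317/2 (Q = -¼*(-634) = 317/2 ≈ 158.50)
Z(B) = 317/2
((-127930 - 1*(-103934)) + Z(-686))/(-132874 + R(-483)) = ((-127930 - 1*(-103934)) + 317/2)/(-132874 + (-150 - 1*(-483))) = ((-127930 + 103934) + 317/2)/(-132874 + (-150 + 483)) = (-23996 + 317/2)/(-132874 + 333) = -47675/2/(-132541) = -47675/2*(-1/132541) = 47675/265082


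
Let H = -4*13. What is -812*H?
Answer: 42224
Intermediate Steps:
H = -52
-812*H = -812*(-52) = 42224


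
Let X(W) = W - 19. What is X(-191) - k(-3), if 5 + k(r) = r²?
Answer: -214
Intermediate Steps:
X(W) = -19 + W
k(r) = -5 + r²
X(-191) - k(-3) = (-19 - 191) - (-5 + (-3)²) = -210 - (-5 + 9) = -210 - 1*4 = -210 - 4 = -214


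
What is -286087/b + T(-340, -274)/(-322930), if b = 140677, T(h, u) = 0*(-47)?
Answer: -286087/140677 ≈ -2.0336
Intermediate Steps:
T(h, u) = 0
-286087/b + T(-340, -274)/(-322930) = -286087/140677 + 0/(-322930) = -286087*1/140677 + 0*(-1/322930) = -286087/140677 + 0 = -286087/140677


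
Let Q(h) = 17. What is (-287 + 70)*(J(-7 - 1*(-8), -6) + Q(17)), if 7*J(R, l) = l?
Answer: -3503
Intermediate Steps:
J(R, l) = l/7
(-287 + 70)*(J(-7 - 1*(-8), -6) + Q(17)) = (-287 + 70)*((1/7)*(-6) + 17) = -217*(-6/7 + 17) = -217*113/7 = -3503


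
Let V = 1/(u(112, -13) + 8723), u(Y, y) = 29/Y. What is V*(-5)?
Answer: -112/195401 ≈ -0.00057318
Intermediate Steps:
V = 112/977005 (V = 1/(29/112 + 8723) = 1/(977005/112) = 112/977005 ≈ 0.00011464)
V*(-5) = (112/977005)*(-5) = -112/195401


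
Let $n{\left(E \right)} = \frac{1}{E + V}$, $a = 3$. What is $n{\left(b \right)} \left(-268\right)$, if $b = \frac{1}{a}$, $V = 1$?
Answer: $-201$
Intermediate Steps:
$b = \frac{1}{3} \approx 0.33333$
$n{\left(E \right)} = \frac{1}{1 + E}$ ($n{\left(E \right)} = \frac{1}{E + 1} = \frac{1}{1 + E}$)
$n{\left(b \right)} \left(-268\right) = \frac{1}{1 + \frac{1}{3}} \left(-268\right) = \frac{1}{\frac{4}{3}} \left(-268\right) = \frac{3}{4} \left(-268\right) = -201$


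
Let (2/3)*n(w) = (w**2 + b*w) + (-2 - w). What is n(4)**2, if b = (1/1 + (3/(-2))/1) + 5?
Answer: 1764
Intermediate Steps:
b = 9/2 (b = (1*1 + (3*(-1/2))*1) + 5 = (1 - 3/2*1) + 5 = (1 - 3/2) + 5 = -1/2 + 5 = 9/2 ≈ 4.5000)
n(w) = -3 + 3*w**2/2 + 21*w/4 (n(w) = 3*((w**2 + 9*w/2) + (-2 - w))/2 = 3*(-2 + w**2 + 7*w/2)/2 = -3 + 3*w**2/2 + 21*w/4)
n(4)**2 = (-3 + (3/2)*4**2 + (21/4)*4)**2 = (-3 + (3/2)*16 + 21)**2 = (-3 + 24 + 21)**2 = 42**2 = 1764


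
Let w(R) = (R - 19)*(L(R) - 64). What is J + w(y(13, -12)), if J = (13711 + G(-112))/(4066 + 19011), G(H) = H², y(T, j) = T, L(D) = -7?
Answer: 9857057/23077 ≈ 427.14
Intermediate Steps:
w(R) = 1349 - 71*R (w(R) = (R - 19)*(-7 - 64) = (-19 + R)*(-71) = 1349 - 71*R)
J = 26255/23077 (J = (13711 + (-112)²)/(4066 + 19011) = (13711 + 12544)/23077 = 26255*(1/23077) = 26255/23077 ≈ 1.1377)
J + w(y(13, -12)) = 26255/23077 + (1349 - 71*13) = 26255/23077 + (1349 - 923) = 26255/23077 + 426 = 9857057/23077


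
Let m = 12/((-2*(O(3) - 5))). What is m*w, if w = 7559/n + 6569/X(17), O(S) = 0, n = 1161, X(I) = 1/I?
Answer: 259319824/1935 ≈ 1.3402e+5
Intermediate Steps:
w = 129659912/1161 (w = 7559/1161 + 6569/(1/17) = 7559*(1/1161) + 6569/(1/17) = 7559/1161 + 6569*17 = 7559/1161 + 111673 = 129659912/1161 ≈ 1.1168e+5)
m = 6/5 (m = 12/((-2*(0 - 5))) = 12/((-2*(-5))) = 12/10 = 12*(1/10) = 6/5 ≈ 1.2000)
m*w = (6/5)*(129659912/1161) = 259319824/1935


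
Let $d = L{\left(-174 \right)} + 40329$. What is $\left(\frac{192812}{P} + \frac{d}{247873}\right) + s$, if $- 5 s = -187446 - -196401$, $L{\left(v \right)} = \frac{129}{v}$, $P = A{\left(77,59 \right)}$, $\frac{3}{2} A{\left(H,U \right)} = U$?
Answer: $\frac{44728047413}{14376634} \approx 3111.2$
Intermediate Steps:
$A{\left(H,U \right)} = \frac{2 U}{3}$
$P = \frac{118}{3}$ ($P = \frac{2}{3} \cdot 59 = \frac{118}{3} \approx 39.333$)
$s = -1791$ ($s = - \frac{-187446 - -196401}{5} = - \frac{-187446 + 196401}{5} = \left(- \frac{1}{5}\right) 8955 = -1791$)
$d = \frac{2339039}{58}$ ($d = \frac{129}{-174} + 40329 = 129 \left(- \frac{1}{174}\right) + 40329 = - \frac{43}{58} + 40329 = \frac{2339039}{58} \approx 40328.0$)
$\left(\frac{192812}{P} + \frac{d}{247873}\right) + s = \left(\frac{192812}{\frac{118}{3}} + \frac{2339039}{58 \cdot 247873}\right) - 1791 = \left(192812 \cdot \frac{3}{118} + \frac{2339039}{58} \cdot \frac{1}{247873}\right) - 1791 = \left(4902 + \frac{2339039}{14376634}\right) - 1791 = \frac{70476598907}{14376634} - 1791 = \frac{44728047413}{14376634}$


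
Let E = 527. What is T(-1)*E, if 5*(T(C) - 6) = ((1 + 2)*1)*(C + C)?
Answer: 12648/5 ≈ 2529.6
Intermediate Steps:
T(C) = 6 + 6*C/5 (T(C) = 6 + (((1 + 2)*1)*(C + C))/5 = 6 + ((3*1)*(2*C))/5 = 6 + (3*(2*C))/5 = 6 + (6*C)/5 = 6 + 6*C/5)
T(-1)*E = (6 + (6/5)*(-1))*527 = (6 - 6/5)*527 = (24/5)*527 = 12648/5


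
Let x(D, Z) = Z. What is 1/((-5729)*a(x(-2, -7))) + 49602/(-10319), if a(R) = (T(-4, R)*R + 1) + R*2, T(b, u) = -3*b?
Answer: -1621439171/337317791 ≈ -4.8069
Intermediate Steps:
a(R) = 1 + 14*R (a(R) = ((-3*(-4))*R + 1) + R*2 = (12*R + 1) + 2*R = (1 + 12*R) + 2*R = 1 + 14*R)
1/((-5729)*a(x(-2, -7))) + 49602/(-10319) = 1/((-5729)*(1 + 14*(-7))) + 49602/(-10319) = -1/(5729*(1 - 98)) + 49602*(-1/10319) = -1/5729/(-97) - 49602/10319 = -1/5729*(-1/97) - 49602/10319 = 1/555713 - 49602/10319 = -1621439171/337317791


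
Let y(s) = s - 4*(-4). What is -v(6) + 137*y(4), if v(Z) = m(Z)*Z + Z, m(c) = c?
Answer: 2698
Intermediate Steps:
y(s) = 16 + s (y(s) = s + 16 = 16 + s)
v(Z) = Z + Z² (v(Z) = Z*Z + Z = Z² + Z = Z + Z²)
-v(6) + 137*y(4) = -6*(1 + 6) + 137*(16 + 4) = -6*7 + 137*20 = -1*42 + 2740 = -42 + 2740 = 2698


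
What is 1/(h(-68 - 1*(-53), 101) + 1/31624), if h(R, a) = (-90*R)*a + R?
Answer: 31624/4311458041 ≈ 7.3349e-6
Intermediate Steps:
h(R, a) = R - 90*R*a (h(R, a) = -90*R*a + R = R - 90*R*a)
1/(h(-68 - 1*(-53), 101) + 1/31624) = 1/((-68 - 1*(-53))*(1 - 90*101) + 1/31624) = 1/((-68 + 53)*(1 - 9090) + 1/31624) = 1/(-15*(-9089) + 1/31624) = 1/(136335 + 1/31624) = 1/(4311458041/31624) = 31624/4311458041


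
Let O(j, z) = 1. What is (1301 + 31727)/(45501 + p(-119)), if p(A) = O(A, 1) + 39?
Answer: 33028/45541 ≈ 0.72524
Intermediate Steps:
p(A) = 40 (p(A) = 1 + 39 = 40)
(1301 + 31727)/(45501 + p(-119)) = (1301 + 31727)/(45501 + 40) = 33028/45541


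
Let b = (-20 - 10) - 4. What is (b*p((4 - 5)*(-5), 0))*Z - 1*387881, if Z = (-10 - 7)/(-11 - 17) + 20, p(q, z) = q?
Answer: -5479379/14 ≈ -3.9138e+5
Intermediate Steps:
b = -34 (b = -30 - 4 = -34)
Z = 577/28 (Z = -17/(-28) + 20 = -17*(-1/28) + 20 = 17/28 + 20 = 577/28 ≈ 20.607)
(b*p((4 - 5)*(-5), 0))*Z - 1*387881 = -34*(4 - 5)*(-5)*(577/28) - 1*387881 = -(-34)*(-5)*(577/28) - 387881 = -34*5*(577/28) - 387881 = -170*577/28 - 387881 = -49045/14 - 387881 = -5479379/14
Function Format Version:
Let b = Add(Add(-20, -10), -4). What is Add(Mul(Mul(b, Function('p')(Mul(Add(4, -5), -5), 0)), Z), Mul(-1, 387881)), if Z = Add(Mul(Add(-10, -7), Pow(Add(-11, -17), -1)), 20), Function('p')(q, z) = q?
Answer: Rational(-5479379, 14) ≈ -3.9138e+5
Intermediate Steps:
b = -34 (b = Add(-30, -4) = -34)
Z = Rational(577, 28) (Z = Add(Mul(-17, Pow(-28, -1)), 20) = Add(Mul(-17, Rational(-1, 28)), 20) = Add(Rational(17, 28), 20) = Rational(577, 28) ≈ 20.607)
Add(Mul(Mul(b, Function('p')(Mul(Add(4, -5), -5), 0)), Z), Mul(-1, 387881)) = Add(Mul(Mul(-34, Mul(Add(4, -5), -5)), Rational(577, 28)), Mul(-1, 387881)) = Add(Mul(Mul(-34, Mul(-1, -5)), Rational(577, 28)), -387881) = Add(Mul(Mul(-34, 5), Rational(577, 28)), -387881) = Add(Mul(-170, Rational(577, 28)), -387881) = Add(Rational(-49045, 14), -387881) = Rational(-5479379, 14)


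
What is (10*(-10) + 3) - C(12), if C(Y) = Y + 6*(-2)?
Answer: -97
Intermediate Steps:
C(Y) = -12 + Y (C(Y) = Y - 12 = -12 + Y)
(10*(-10) + 3) - C(12) = (10*(-10) + 3) - (-12 + 12) = (-100 + 3) - 1*0 = -97 + 0 = -97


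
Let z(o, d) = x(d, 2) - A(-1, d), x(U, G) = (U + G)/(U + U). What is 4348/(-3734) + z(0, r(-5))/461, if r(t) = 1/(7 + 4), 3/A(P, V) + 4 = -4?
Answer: -7840347/6885496 ≈ -1.1387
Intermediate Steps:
x(U, G) = (G + U)/(2*U) (x(U, G) = (G + U)/((2*U)) = (G + U)*(1/(2*U)) = (G + U)/(2*U))
A(P, V) = -3/8 (A(P, V) = 3/(-4 - 4) = 3/(-8) = 3*(-⅛) = -3/8)
r(t) = 1/11
z(o, d) = 3/8 + (2 + d)/(2*d) (z(o, d) = (2 + d)/(2*d) - 1*(-3/8) = (2 + d)/(2*d) + 3/8 = 3/8 + (2 + d)/(2*d))
4348/(-3734) + z(0, r(-5))/461 = 4348/(-3734) + (7/8 + 1/(1/11))/461 = 4348*(-1/3734) + (7/8 + 11)*(1/461) = -2174/1867 + (95/8)*(1/461) = -2174/1867 + 95/3688 = -7840347/6885496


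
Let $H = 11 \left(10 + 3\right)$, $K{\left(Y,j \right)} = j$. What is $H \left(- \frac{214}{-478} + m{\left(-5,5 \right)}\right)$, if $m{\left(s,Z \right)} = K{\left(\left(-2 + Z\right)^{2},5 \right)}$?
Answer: $\frac{186186}{239} \approx 779.02$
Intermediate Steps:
$m{\left(s,Z \right)} = 5$
$H = 143$ ($H = 11 \cdot 13 = 143$)
$H \left(- \frac{214}{-478} + m{\left(-5,5 \right)}\right) = 143 \left(- \frac{214}{-478} + 5\right) = 143 \left(\left(-214\right) \left(- \frac{1}{478}\right) + 5\right) = 143 \left(\frac{107}{239} + 5\right) = 143 \cdot \frac{1302}{239} = \frac{186186}{239}$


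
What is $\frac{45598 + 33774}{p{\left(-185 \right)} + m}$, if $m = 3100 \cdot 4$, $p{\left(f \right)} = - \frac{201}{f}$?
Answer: $\frac{14683820}{2294201} \approx 6.4004$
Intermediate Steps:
$m = 12400$
$\frac{45598 + 33774}{p{\left(-185 \right)} + m} = \frac{45598 + 33774}{- \frac{201}{-185} + 12400} = \frac{79372}{\left(-201\right) \left(- \frac{1}{185}\right) + 12400} = \frac{79372}{\frac{201}{185} + 12400} = \frac{79372}{\frac{2294201}{185}} = 79372 \cdot \frac{185}{2294201} = \frac{14683820}{2294201}$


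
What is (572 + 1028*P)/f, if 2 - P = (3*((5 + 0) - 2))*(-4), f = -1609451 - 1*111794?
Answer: -39636/1721245 ≈ -0.023028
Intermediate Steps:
f = -1721245 (f = -1609451 - 111794 = -1721245)
P = 38 (P = 2 - 3*((5 + 0) - 2)*(-4) = 2 - 3*(5 - 2)*(-4) = 2 - 3*3*(-4) = 2 - 9*(-4) = 2 - 1*(-36) = 2 + 36 = 38)
(572 + 1028*P)/f = (572 + 1028*38)/(-1721245) = (572 + 39064)*(-1/1721245) = 39636*(-1/1721245) = -39636/1721245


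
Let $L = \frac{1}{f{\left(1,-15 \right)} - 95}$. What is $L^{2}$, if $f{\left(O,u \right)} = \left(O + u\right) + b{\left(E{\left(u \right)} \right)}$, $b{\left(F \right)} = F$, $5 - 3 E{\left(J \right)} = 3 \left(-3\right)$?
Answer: $\frac{9}{97969} \approx 9.1866 \cdot 10^{-5}$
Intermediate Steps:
$E{\left(J \right)} = \frac{14}{3}$ ($E{\left(J \right)} = \frac{5}{3} - \frac{3 \left(-3\right)}{3} = \frac{5}{3} - -3 = \frac{5}{3} + 3 = \frac{14}{3}$)
$f{\left(O,u \right)} = \frac{14}{3} + O + u$ ($f{\left(O,u \right)} = \left(O + u\right) + \frac{14}{3} = \frac{14}{3} + O + u$)
$L = - \frac{3}{313}$ ($L = \frac{1}{\left(\frac{14}{3} + 1 - 15\right) - 95} = \frac{1}{- \frac{28}{3} - 95} = \frac{1}{- \frac{313}{3}} = - \frac{3}{313} \approx -0.0095847$)
$L^{2} = \left(- \frac{3}{313}\right)^{2} = \frac{9}{97969}$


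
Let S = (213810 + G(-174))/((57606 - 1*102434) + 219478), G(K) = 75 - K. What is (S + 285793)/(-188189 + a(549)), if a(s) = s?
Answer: -49913961509/32771326000 ≈ -1.5231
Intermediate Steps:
S = 214059/174650 (S = (213810 + (75 - 1*(-174)))/((57606 - 1*102434) + 219478) = (213810 + (75 + 174))/((57606 - 102434) + 219478) = (213810 + 249)/(-44828 + 219478) = 214059/174650 ≈ 1.2256)
(S + 285793)/(-188189 + a(549)) = (214059/174650 + 285793)/(-188189 + 549) = (49913961509/174650)/(-187640) = (49913961509/174650)*(-1/187640) = -49913961509/32771326000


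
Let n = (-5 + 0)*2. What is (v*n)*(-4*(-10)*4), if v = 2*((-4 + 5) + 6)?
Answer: -22400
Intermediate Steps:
n = -10 (n = -5*2 = -10)
v = 14 (v = 2*(1 + 6) = 2*7 = 14)
(v*n)*(-4*(-10)*4) = (14*(-10))*(-4*(-10)*4) = -5600*4 = -140*160 = -22400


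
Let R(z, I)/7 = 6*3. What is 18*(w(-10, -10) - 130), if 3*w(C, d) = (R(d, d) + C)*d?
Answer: -9300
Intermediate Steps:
R(z, I) = 126 (R(z, I) = 7*(6*3) = 7*18 = 126)
w(C, d) = d*(126 + C)/3 (w(C, d) = ((126 + C)*d)/3 = (d*(126 + C))/3 = d*(126 + C)/3)
18*(w(-10, -10) - 130) = 18*((1/3)*(-10)*(126 - 10) - 130) = 18*((1/3)*(-10)*116 - 130) = 18*(-1160/3 - 130) = 18*(-1550/3) = -9300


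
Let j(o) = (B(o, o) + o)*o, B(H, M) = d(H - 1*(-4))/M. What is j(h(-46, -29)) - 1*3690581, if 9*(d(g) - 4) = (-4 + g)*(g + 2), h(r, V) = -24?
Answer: -3689953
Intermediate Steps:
d(g) = 4 + (-4 + g)*(2 + g)/9 (d(g) = 4 + ((-4 + g)*(g + 2))/9 = 4 + ((-4 + g)*(2 + g))/9 = 4 + (-4 + g)*(2 + g)/9)
B(H, M) = (20/9 - 2*H/9 + (4 + H)²/9)/M (B(H, M) = (28/9 - 2*(H - 1*(-4))/9 + (H - 1*(-4))²/9)/M = (28/9 - 2*(H + 4)/9 + (H + 4)²/9)/M = (28/9 - 2*(4 + H)/9 + (4 + H)²/9)/M = (28/9 + (-8/9 - 2*H/9) + (4 + H)²/9)/M = (20/9 - 2*H/9 + (4 + H)²/9)/M)
j(o) = o*(o + (36 + o² + 6*o)/(9*o)) (j(o) = ((36 + o² + 6*o)/(9*o) + o)*o = (o + (36 + o² + 6*o)/(9*o))*o = o*(o + (36 + o² + 6*o)/(9*o)))
j(h(-46, -29)) - 1*3690581 = (4 + (⅔)*(-24) + (10/9)*(-24)²) - 1*3690581 = (4 - 16 + (10/9)*576) - 3690581 = (4 - 16 + 640) - 3690581 = 628 - 3690581 = -3689953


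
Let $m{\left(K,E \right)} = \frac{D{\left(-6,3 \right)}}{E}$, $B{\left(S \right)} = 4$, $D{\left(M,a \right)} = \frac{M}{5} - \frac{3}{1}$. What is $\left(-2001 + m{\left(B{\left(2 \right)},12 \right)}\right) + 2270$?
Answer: $\frac{5373}{20} \approx 268.65$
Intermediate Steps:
$D{\left(M,a \right)} = -3 + \frac{M}{5}$ ($D{\left(M,a \right)} = M \frac{1}{5} - 3 = \frac{M}{5} - 3 = -3 + \frac{M}{5}$)
$m{\left(K,E \right)} = - \frac{21}{5 E}$ ($m{\left(K,E \right)} = \frac{-3 + \frac{1}{5} \left(-6\right)}{E} = \frac{-3 - \frac{6}{5}}{E} = - \frac{21}{5 E}$)
$\left(-2001 + m{\left(B{\left(2 \right)},12 \right)}\right) + 2270 = \left(-2001 - \frac{21}{5 \cdot 12}\right) + 2270 = \left(-2001 - \frac{7}{20}\right) + 2270 = - \frac{40027}{20} + 2270 = \frac{5373}{20}$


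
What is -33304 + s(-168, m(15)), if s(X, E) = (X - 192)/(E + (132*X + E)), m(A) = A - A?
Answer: -10257627/308 ≈ -33304.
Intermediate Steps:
m(A) = 0
s(X, E) = (-192 + X)/(2*E + 132*X) (s(X, E) = (-192 + X)/(E + (E + 132*X)) = (-192 + X)/(2*E + 132*X))
-33304 + s(-168, m(15)) = -33304 + (-192 - 168)/(2*(0 + 66*(-168))) = -33304 + (½)*(-360)/(0 - 11088) = -33304 + (½)*(-360)/(-11088) = -33304 + (½)*(-1/11088)*(-360) = -33304 + 5/308 = -10257627/308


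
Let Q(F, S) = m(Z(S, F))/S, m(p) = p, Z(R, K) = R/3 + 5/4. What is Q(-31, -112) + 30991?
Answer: 41652337/1344 ≈ 30991.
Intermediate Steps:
Z(R, K) = 5/4 + R/3 (Z(R, K) = R*(⅓) + 5*(¼) = R/3 + 5/4 = 5/4 + R/3)
Q(F, S) = (5/4 + S/3)/S
Q(-31, -112) + 30991 = (1/12)*(15 + 4*(-112))/(-112) + 30991 = (1/12)*(-1/112)*(15 - 448) + 30991 = (1/12)*(-1/112)*(-433) + 30991 = 433/1344 + 30991 = 41652337/1344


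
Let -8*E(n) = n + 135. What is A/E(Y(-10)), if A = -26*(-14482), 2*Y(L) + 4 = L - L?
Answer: -3012256/133 ≈ -22649.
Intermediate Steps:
Y(L) = -2 (Y(L) = -2 + (L - L)/2 = -2 + (½)*0 = -2 + 0 = -2)
A = 376532
E(n) = -135/8 - n/8 (E(n) = -(n + 135)/8 = -(135 + n)/8 = -135/8 - n/8)
A/E(Y(-10)) = 376532/(-135/8 - ⅛*(-2)) = 376532/(-135/8 + ¼) = 376532/(-133/8) = 376532*(-8/133) = -3012256/133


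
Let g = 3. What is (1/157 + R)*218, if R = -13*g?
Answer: -1334596/157 ≈ -8500.6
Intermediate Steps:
R = -39 (R = -13*3 = -39)
(1/157 + R)*218 = (1/157 - 39)*218 = -6122/157*218 = -1334596/157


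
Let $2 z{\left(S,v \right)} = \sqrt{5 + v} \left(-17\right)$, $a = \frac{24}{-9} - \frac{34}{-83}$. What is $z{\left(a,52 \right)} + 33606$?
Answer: $33606 - \frac{17 \sqrt{57}}{2} \approx 33542.0$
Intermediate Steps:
$a = - \frac{562}{249}$ ($a = 24 \left(- \frac{1}{9}\right) - - \frac{34}{83} = - \frac{8}{3} + \frac{34}{83} = - \frac{562}{249} \approx -2.257$)
$z{\left(S,v \right)} = - \frac{17 \sqrt{5 + v}}{2}$ ($z{\left(S,v \right)} = \frac{\sqrt{5 + v} \left(-17\right)}{2} = \frac{\left(-17\right) \sqrt{5 + v}}{2} = - \frac{17 \sqrt{5 + v}}{2}$)
$z{\left(a,52 \right)} + 33606 = - \frac{17 \sqrt{5 + 52}}{2} + 33606 = - \frac{17 \sqrt{57}}{2} + 33606 = 33606 - \frac{17 \sqrt{57}}{2}$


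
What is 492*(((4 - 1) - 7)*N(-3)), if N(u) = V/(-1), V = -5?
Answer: -9840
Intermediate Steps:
N(u) = 5 (N(u) = -5/(-1) = -5*(-1) = 5)
492*(((4 - 1) - 7)*N(-3)) = 492*(((4 - 1) - 7)*5) = 492*((3 - 7)*5) = 492*(-4*5) = 492*(-20) = -9840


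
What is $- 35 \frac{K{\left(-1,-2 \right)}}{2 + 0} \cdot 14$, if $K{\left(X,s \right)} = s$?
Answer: $490$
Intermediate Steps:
$- 35 \frac{K{\left(-1,-2 \right)}}{2 + 0} \cdot 14 = - 35 \frac{1}{2 + 0} \left(-2\right) 14 = - 35 \cdot \frac{1}{2} \left(-2\right) 14 = - 35 \left(\left(-1\right) 14\right) = \left(-35\right) \left(-14\right) = 490$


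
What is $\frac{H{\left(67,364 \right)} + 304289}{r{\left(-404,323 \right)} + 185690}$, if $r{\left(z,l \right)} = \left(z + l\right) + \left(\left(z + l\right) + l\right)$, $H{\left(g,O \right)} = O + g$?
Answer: $\frac{304720}{185851} \approx 1.6396$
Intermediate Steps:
$r{\left(z,l \right)} = 2 z + 3 l$ ($r{\left(z,l \right)} = \left(l + z\right) + \left(\left(l + z\right) + l\right) = \left(l + z\right) + \left(z + 2 l\right) = 2 z + 3 l$)
$\frac{H{\left(67,364 \right)} + 304289}{r{\left(-404,323 \right)} + 185690} = \frac{\left(364 + 67\right) + 304289}{\left(2 \left(-404\right) + 3 \cdot 323\right) + 185690} = \frac{431 + 304289}{\left(-808 + 969\right) + 185690} = \frac{304720}{161 + 185690} = \frac{304720}{185851}$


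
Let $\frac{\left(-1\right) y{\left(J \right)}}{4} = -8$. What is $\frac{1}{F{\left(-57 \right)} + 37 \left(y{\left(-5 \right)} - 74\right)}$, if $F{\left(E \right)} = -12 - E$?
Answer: $- \frac{1}{1509} \approx -0.00066269$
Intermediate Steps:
$y{\left(J \right)} = 32$ ($y{\left(J \right)} = \left(-4\right) \left(-8\right) = 32$)
$\frac{1}{F{\left(-57 \right)} + 37 \left(y{\left(-5 \right)} - 74\right)} = \frac{1}{\left(-12 - -57\right) + 37 \left(32 - 74\right)} = \frac{1}{\left(-12 + 57\right) + 37 \left(-42\right)} = \frac{1}{45 - 1554} = \frac{1}{-1509} = - \frac{1}{1509}$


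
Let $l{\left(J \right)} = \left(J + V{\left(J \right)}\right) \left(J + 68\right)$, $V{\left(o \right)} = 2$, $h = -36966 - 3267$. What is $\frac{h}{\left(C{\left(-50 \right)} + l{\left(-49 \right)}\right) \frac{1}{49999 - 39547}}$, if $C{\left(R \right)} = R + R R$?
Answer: $- \frac{46723924}{173} \approx -2.7008 \cdot 10^{5}$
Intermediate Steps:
$h = -40233$ ($h = -36966 - 3267 = -40233$)
$C{\left(R \right)} = R + R^{2}$
$l{\left(J \right)} = \left(2 + J\right) \left(68 + J\right)$ ($l{\left(J \right)} = \left(J + 2\right) \left(J + 68\right) = \left(2 + J\right) \left(68 + J\right)$)
$\frac{h}{\left(C{\left(-50 \right)} + l{\left(-49 \right)}\right) \frac{1}{49999 - 39547}} = - \frac{40233}{\left(- 50 \left(1 - 50\right) + \left(136 + \left(-49\right)^{2} + 70 \left(-49\right)\right)\right) \frac{1}{49999 - 39547}} = - \frac{40233}{\left(\left(-50\right) \left(-49\right) + \left(136 + 2401 - 3430\right)\right) \frac{1}{10452}} = - \frac{40233}{\left(2450 - 893\right) \frac{1}{10452}} = - \frac{40233}{1557 \cdot \frac{1}{10452}} = - \frac{40233}{\frac{519}{3484}} = \left(-40233\right) \frac{3484}{519} = - \frac{46723924}{173}$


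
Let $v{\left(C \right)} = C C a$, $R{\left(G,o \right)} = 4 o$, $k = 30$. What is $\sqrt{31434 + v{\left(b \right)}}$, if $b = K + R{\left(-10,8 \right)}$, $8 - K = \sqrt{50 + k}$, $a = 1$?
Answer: $\sqrt{33114 - 320 \sqrt{5}} \approx 180.0$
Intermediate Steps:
$K = 8 - 4 \sqrt{5}$ ($K = 8 - \sqrt{50 + 30} = 8 - \sqrt{80} = 8 - 4 \sqrt{5} \approx -0.94427$)
$b = 40 - 4 \sqrt{5}$ ($b = \left(8 - 4 \sqrt{5}\right) + 4 \cdot 8 = \left(8 - 4 \sqrt{5}\right) + 32 = 40 - 4 \sqrt{5} \approx 31.056$)
$v{\left(C \right)} = C^{2}$ ($v{\left(C \right)} = C C 1 = C^{2} \cdot 1 = C^{2}$)
$\sqrt{31434 + v{\left(b \right)}} = \sqrt{31434 + \left(40 - 4 \sqrt{5}\right)^{2}}$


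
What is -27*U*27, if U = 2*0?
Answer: 0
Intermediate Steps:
U = 0
-27*U*27 = -27*0*27 = 0*27 = 0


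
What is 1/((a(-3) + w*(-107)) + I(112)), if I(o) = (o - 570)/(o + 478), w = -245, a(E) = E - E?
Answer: 295/7733196 ≈ 3.8147e-5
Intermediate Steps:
a(E) = 0
I(o) = (-570 + o)/(478 + o)
1/((a(-3) + w*(-107)) + I(112)) = 1/((0 - 245*(-107)) + (-570 + 112)/(478 + 112)) = 1/((0 + 26215) - 458/590) = 1/(26215 + (1/590)*(-458)) = 1/(26215 - 229/295) = 1/(7733196/295) = 295/7733196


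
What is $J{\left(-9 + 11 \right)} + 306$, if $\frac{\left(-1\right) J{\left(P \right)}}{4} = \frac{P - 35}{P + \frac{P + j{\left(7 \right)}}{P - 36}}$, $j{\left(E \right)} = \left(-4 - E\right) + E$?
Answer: $\frac{12954}{35} \approx 370.11$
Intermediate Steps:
$j{\left(E \right)} = -4$
$J{\left(P \right)} = - \frac{4 \left(-35 + P\right)}{P + \frac{-4 + P}{-36 + P}}$ ($J{\left(P \right)} = - 4 \frac{P - 35}{P + \frac{P - 4}{P - 36}} = - 4 \frac{-35 + P}{P + \frac{-4 + P}{-36 + P}} = - \frac{4 \left(-35 + P\right)}{P + \frac{-4 + P}{-36 + P}}$)
$J{\left(-9 + 11 \right)} + 306 = \frac{4 \left(1260 + \left(-9 + 11\right)^{2} - 71 \left(-9 + 11\right)\right)}{4 - \left(-9 + 11\right)^{2} + 35 \left(-9 + 11\right)} + 306 = \frac{4 \left(1260 + 2^{2} - 142\right)}{4 - 2^{2} + 35 \cdot 2} + 306 = \frac{4 \left(1260 + 4 - 142\right)}{4 - 4 + 70} + 306 = 4 \frac{1}{4 - 4 + 70} \cdot 1122 + 306 = 4 \cdot \frac{1}{70} \cdot 1122 + 306 = \frac{2244}{35} + 306 = \frac{12954}{35}$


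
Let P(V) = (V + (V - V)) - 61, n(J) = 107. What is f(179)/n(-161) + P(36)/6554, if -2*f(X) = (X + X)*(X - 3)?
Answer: -206479891/701278 ≈ -294.43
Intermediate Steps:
f(X) = -X*(-3 + X) (f(X) = -(X + X)*(X - 3)/2 = -2*X*(-3 + X)/2 = -X*(-3 + X))
P(V) = -61 + V (P(V) = (V + 0) - 61 = V - 61 = -61 + V)
f(179)/n(-161) + P(36)/6554 = (179*(3 - 1*179))/107 + (-61 + 36)/6554 = (179*(3 - 179))*(1/107) - 25*1/6554 = (179*(-176))*(1/107) - 25/6554 = -31504*1/107 - 25/6554 = -31504/107 - 25/6554 = -206479891/701278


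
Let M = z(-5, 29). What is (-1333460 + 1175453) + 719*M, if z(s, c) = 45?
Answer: -125652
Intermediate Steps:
M = 45
(-1333460 + 1175453) + 719*M = (-1333460 + 1175453) + 719*45 = -158007 + 32355 = -125652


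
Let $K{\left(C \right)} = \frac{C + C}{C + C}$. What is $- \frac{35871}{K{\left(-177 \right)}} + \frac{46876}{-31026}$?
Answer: $- \frac{556490261}{15513} \approx -35873.0$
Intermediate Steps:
$K{\left(C \right)} = 1$ ($K{\left(C \right)} = \frac{2 C}{2 C} = 2 C \frac{1}{2 C} = 1$)
$- \frac{35871}{K{\left(-177 \right)}} + \frac{46876}{-31026} = - \frac{35871}{1} + \frac{46876}{-31026} = \left(-35871\right) 1 + 46876 \left(- \frac{1}{31026}\right) = -35871 - \frac{23438}{15513} = - \frac{556490261}{15513}$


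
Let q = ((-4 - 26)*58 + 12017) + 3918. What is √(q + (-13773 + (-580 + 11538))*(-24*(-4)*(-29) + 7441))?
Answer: 2*I*√3273815 ≈ 3618.7*I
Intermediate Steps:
q = 14195 (q = (-30*58 + 12017) + 3918 = (-1740 + 12017) + 3918 = 10277 + 3918 = 14195)
√(q + (-13773 + (-580 + 11538))*(-24*(-4)*(-29) + 7441)) = √(14195 + (-13773 + (-580 + 11538))*(-24*(-4)*(-29) + 7441)) = √(14195 + (-13773 + 10958)*(96*(-29) + 7441)) = √(14195 - 2815*(-2784 + 7441)) = √(14195 - 2815*4657) = √(14195 - 13109455) = √(-13095260) = 2*I*√3273815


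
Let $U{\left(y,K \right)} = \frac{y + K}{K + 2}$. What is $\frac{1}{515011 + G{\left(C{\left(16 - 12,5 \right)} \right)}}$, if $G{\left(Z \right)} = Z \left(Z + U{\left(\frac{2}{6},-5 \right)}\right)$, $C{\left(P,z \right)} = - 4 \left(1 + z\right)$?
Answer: $\frac{3}{1546649} \approx 1.9397 \cdot 10^{-6}$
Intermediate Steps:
$U{\left(y,K \right)} = \frac{K + y}{2 + K}$
$C{\left(P,z \right)} = -4 - 4 z$
$G{\left(Z \right)} = Z \left(\frac{14}{9} + Z\right)$ ($G{\left(Z \right)} = Z \left(Z + \frac{-5 + \frac{2}{6}}{2 - 5}\right) = Z \left(Z + \frac{-5 + 2 \cdot \frac{1}{6}}{-3}\right) = Z \left(Z - \frac{-5 + \frac{1}{3}}{3}\right) = Z \left(Z - - \frac{14}{9}\right) = Z \left(Z + \frac{14}{9}\right) = Z \left(\frac{14}{9} + Z\right)$)
$\frac{1}{515011 + G{\left(C{\left(16 - 12,5 \right)} \right)}} = \frac{1}{515011 + \frac{\left(-4 - 20\right) \left(14 + 9 \left(-4 - 20\right)\right)}{9}} = \frac{1}{515011 + \frac{1}{9} \left(-24\right) \left(14 + 9 \left(-24\right)\right)} = \frac{1}{515011 + \frac{1}{9} \left(-24\right) \left(14 - 216\right)} = \frac{1}{515011 + \frac{1}{9} \left(-24\right) \left(-202\right)} = \frac{1}{515011 + \frac{1616}{3}} = \frac{1}{\frac{1546649}{3}} = \frac{3}{1546649}$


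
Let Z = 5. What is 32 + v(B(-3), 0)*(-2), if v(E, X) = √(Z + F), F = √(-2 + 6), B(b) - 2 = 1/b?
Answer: 32 - 2*√7 ≈ 26.708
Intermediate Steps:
B(b) = 2 + 1/b
F = 2 (F = √4 = 2)
v(E, X) = √7 (v(E, X) = √(5 + 2) = √7)
32 + v(B(-3), 0)*(-2) = 32 + √7*(-2) = 32 - 2*√7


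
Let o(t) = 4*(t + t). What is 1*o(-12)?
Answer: -96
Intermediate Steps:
o(t) = 8*t (o(t) = 4*(2*t) = 8*t)
1*o(-12) = 1*(8*(-12)) = 1*(-96) = -96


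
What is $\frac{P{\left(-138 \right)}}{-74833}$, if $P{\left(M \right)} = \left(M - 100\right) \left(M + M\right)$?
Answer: $- \frac{65688}{74833} \approx -0.87779$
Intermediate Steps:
$P{\left(M \right)} = 2 M \left(-100 + M\right)$ ($P{\left(M \right)} = \left(-100 + M\right) 2 M = 2 M \left(-100 + M\right)$)
$\frac{P{\left(-138 \right)}}{-74833} = \frac{2 \left(-138\right) \left(-100 - 138\right)}{-74833} = 2 \left(-138\right) \left(-238\right) \left(- \frac{1}{74833}\right) = 65688 \left(- \frac{1}{74833}\right) = - \frac{65688}{74833}$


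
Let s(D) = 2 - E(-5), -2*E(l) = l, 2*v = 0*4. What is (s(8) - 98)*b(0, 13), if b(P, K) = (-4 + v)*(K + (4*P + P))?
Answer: 5122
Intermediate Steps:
v = 0 (v = (0*4)/2 = (1/2)*0 = 0)
E(l) = -l/2
s(D) = -1/2 (s(D) = 2 - (-1)*(-5)/2 = 2 - 1*5/2 = 2 - 5/2 = -1/2)
b(P, K) = -20*P - 4*K (b(P, K) = (-4 + 0)*(K + (4*P + P)) = -4*(K + 5*P) = -20*P - 4*K)
(s(8) - 98)*b(0, 13) = (-1/2 - 98)*(-20*0 - 4*13) = -197*(0 - 52)/2 = -197/2*(-52) = 5122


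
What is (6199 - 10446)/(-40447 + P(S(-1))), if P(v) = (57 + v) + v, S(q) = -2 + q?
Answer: 4247/40396 ≈ 0.10513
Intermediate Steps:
P(v) = 57 + 2*v
(6199 - 10446)/(-40447 + P(S(-1))) = (6199 - 10446)/(-40447 + (57 + 2*(-2 - 1))) = -4247/(-40447 + (57 + 2*(-3))) = -4247/(-40447 + (57 - 6)) = -4247/(-40447 + 51) = -4247/(-40396) = -4247*(-1/40396) = 4247/40396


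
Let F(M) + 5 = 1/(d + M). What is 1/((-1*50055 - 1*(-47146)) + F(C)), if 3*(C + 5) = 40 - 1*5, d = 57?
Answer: -191/556571 ≈ -0.00034317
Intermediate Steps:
C = 20/3 (C = -5 + (40 - 1*5)/3 = -5 + (40 - 5)/3 = -5 + (⅓)*35 = -5 + 35/3 = 20/3 ≈ 6.6667)
F(M) = -5 + 1/(57 + M)
1/((-1*50055 - 1*(-47146)) + F(C)) = 1/((-1*50055 - 1*(-47146)) + (-284 - 5*20/3)/(57 + 20/3)) = 1/((-50055 + 47146) + (-284 - 100/3)/(191/3)) = 1/(-2909 + (3/191)*(-952/3)) = 1/(-2909 - 952/191) = 1/(-556571/191) = -191/556571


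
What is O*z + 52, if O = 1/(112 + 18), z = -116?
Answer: 3322/65 ≈ 51.108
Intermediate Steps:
O = 1/130 ≈ 0.0076923
O*z + 52 = (1/130)*(-116) + 52 = -58/65 + 52 = 3322/65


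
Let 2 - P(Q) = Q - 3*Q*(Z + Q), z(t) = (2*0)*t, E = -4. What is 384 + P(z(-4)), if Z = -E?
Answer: 386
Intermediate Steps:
z(t) = 0 (z(t) = 0*t = 0)
Z = 4 (Z = -1*(-4) = 4)
P(Q) = 2 - Q + 3*Q*(4 + Q) (P(Q) = 2 - (Q - 3*Q*(4 + Q)) = 2 + (-Q + 3*Q*(4 + Q)) = 2 - Q + 3*Q*(4 + Q))
384 + P(z(-4)) = 384 + (2 + 3*0**2 + 11*0) = 384 + (2 + 3*0 + 0) = 384 + (2 + 0 + 0) = 384 + 2 = 386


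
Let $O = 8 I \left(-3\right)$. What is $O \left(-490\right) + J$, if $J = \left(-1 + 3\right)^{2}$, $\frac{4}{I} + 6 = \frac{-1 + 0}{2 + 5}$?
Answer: $- \frac{329108}{43} \approx -7653.7$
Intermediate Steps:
$I = - \frac{28}{43}$ ($I = \frac{4}{-6 + \frac{-1 + 0}{2 + 5}} = \frac{4}{-6 - \frac{1}{7}} = \frac{4}{- \frac{43}{7}} = 4 \left(- \frac{7}{43}\right) = - \frac{28}{43} \approx -0.65116$)
$J = 4$ ($J = 2^{2} = 4$)
$O = \frac{672}{43}$ ($O = 8 \left(- \frac{28}{43}\right) \left(-3\right) = \left(- \frac{224}{43}\right) \left(-3\right) = \frac{672}{43} \approx 15.628$)
$O \left(-490\right) + J = \frac{672}{43} \left(-490\right) + 4 = - \frac{329280}{43} + 4 = - \frac{329108}{43}$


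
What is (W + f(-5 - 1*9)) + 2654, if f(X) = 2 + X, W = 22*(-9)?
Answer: 2444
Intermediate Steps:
W = -198
(W + f(-5 - 1*9)) + 2654 = (-198 + (2 + (-5 - 1*9))) + 2654 = (-198 + (2 + (-5 - 9))) + 2654 = (-198 + (2 - 14)) + 2654 = (-198 - 12) + 2654 = -210 + 2654 = 2444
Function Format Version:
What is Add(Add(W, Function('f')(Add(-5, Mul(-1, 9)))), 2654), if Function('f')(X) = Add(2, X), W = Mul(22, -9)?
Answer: 2444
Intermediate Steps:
W = -198
Add(Add(W, Function('f')(Add(-5, Mul(-1, 9)))), 2654) = Add(Add(-198, Add(2, Add(-5, Mul(-1, 9)))), 2654) = Add(Add(-198, Add(2, Add(-5, -9))), 2654) = Add(Add(-198, Add(2, -14)), 2654) = Add(Add(-198, -12), 2654) = Add(-210, 2654) = 2444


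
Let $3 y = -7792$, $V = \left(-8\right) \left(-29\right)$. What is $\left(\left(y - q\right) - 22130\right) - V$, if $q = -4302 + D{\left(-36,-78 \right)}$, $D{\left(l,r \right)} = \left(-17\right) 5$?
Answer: $- \frac{61717}{3} \approx -20572.0$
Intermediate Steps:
$V = 232$
$y = - \frac{7792}{3}$ ($y = \frac{1}{3} \left(-7792\right) = - \frac{7792}{3} \approx -2597.3$)
$D{\left(l,r \right)} = -85$
$q = -4387$ ($q = -4302 - 85 = -4387$)
$\left(\left(y - q\right) - 22130\right) - V = \left(\left(- \frac{7792}{3} - -4387\right) - 22130\right) - 232 = \left(\left(- \frac{7792}{3} + 4387\right) - 22130\right) - 232 = \left(\frac{5369}{3} - 22130\right) - 232 = - \frac{61021}{3} - 232 = - \frac{61717}{3}$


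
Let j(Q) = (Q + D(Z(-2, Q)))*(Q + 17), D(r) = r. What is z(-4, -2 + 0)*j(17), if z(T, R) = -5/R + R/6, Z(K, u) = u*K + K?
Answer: -4199/3 ≈ -1399.7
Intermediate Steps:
Z(K, u) = K + K*u (Z(K, u) = K*u + K = K + K*u)
z(T, R) = -5/R + R/6 (z(T, R) = -5/R + R*(1/6) = -5/R + R/6)
j(Q) = (-2 - Q)*(17 + Q) (j(Q) = (Q - 2*(1 + Q))*(Q + 17) = (Q + (-2 - 2*Q))*(17 + Q) = (-2 - Q)*(17 + Q))
z(-4, -2 + 0)*j(17) = (-5/(-2 + 0) + (-2 + 0)/6)*(-34 - 1*17**2 - 19*17) = (-5/(-2) + (1/6)*(-2))*(-34 - 1*289 - 323) = (-5*(-1/2) - 1/3)*(-34 - 289 - 323) = (5/2 - 1/3)*(-646) = (13/6)*(-646) = -4199/3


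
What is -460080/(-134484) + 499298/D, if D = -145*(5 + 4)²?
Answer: -5145329386/131626215 ≈ -39.090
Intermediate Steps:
D = -11745 (D = -145*9² = -145*81 = -11745)
-460080/(-134484) + 499298/D = -460080/(-134484) + 499298/(-11745) = -460080*(-1/134484) + 499298*(-1/11745) = 38340/11207 - 499298/11745 = -5145329386/131626215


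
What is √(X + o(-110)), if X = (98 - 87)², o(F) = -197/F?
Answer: √1485770/110 ≈ 11.081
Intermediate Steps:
X = 121 (X = 11² = 121)
√(X + o(-110)) = √(121 - 197/(-110)) = √(121 - 197*(-1/110)) = √(121 + 197/110) = √(13507/110) = √1485770/110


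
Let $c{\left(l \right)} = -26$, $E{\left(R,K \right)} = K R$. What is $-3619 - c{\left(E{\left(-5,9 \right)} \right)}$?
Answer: $-3593$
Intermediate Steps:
$-3619 - c{\left(E{\left(-5,9 \right)} \right)} = -3619 - -26 = -3619 + 26 = -3593$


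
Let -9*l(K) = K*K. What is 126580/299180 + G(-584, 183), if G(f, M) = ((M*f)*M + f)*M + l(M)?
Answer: -53540459981630/14959 ≈ -3.5791e+9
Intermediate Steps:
l(K) = -K²/9 (l(K) = -K*K/9 = -K²/9)
G(f, M) = -M²/9 + M*(f + f*M²) (G(f, M) = ((M*f)*M + f)*M - M²/9 = (f*M² + f)*M - M²/9 = (f + f*M²)*M - M²/9 = M*(f + f*M²) - M²/9 = -M²/9 + M*(f + f*M²))
126580/299180 + G(-584, 183) = 126580/299180 + 183*(-584 - ⅑*183 - 584*183²) = 126580*(1/299180) + 183*(-584 - 61/3 - 584*33489) = 6329/14959 + 183*(-584 - 61/3 - 19557576) = 6329/14959 + 183*(-58674541/3) = 6329/14959 - 3579147001 = -53540459981630/14959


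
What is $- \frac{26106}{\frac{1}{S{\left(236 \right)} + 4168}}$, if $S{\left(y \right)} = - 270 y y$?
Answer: $392471129712$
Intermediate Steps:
$S{\left(y \right)} = - 270 y^{2}$
$- \frac{26106}{\frac{1}{S{\left(236 \right)} + 4168}} = - \frac{26106}{\frac{1}{- 270 \cdot 236^{2} + 4168}} = - \frac{26106}{\frac{1}{\left(-270\right) 55696 + 4168}} = - \frac{26106}{\frac{1}{-15037920 + 4168}} = - \frac{26106}{\frac{1}{-15033752}} = - \frac{26106}{- \frac{1}{15033752}} = \left(-26106\right) \left(-15033752\right) = 392471129712$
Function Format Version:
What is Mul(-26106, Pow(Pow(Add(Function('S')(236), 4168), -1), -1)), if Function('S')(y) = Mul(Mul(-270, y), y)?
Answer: 392471129712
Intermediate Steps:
Function('S')(y) = Mul(-270, Pow(y, 2))
Mul(-26106, Pow(Pow(Add(Function('S')(236), 4168), -1), -1)) = Mul(-26106, Pow(Pow(Add(Mul(-270, Pow(236, 2)), 4168), -1), -1)) = Mul(-26106, Pow(Pow(Add(Mul(-270, 55696), 4168), -1), -1)) = Mul(-26106, Pow(Pow(Add(-15037920, 4168), -1), -1)) = Mul(-26106, Pow(Pow(-15033752, -1), -1)) = Mul(-26106, Pow(Rational(-1, 15033752), -1)) = Mul(-26106, -15033752) = 392471129712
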